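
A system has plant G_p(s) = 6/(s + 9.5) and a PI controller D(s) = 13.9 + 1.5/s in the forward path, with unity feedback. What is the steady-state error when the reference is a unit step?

The open loop D(s)G_p(s) has a pole at the origin (type 1), so the static position error constant is infinite and e_ss = 1/(1+∞) = 0.

0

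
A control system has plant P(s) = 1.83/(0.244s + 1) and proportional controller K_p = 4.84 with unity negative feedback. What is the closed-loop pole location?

s = -40.4

Closed loop: T(s) = K_p·P/(1+K_p·P) = 8.857/(0.244s + 1 + 8.857), with pole at s = −(1 + 8.857)/0.244 = −40.4.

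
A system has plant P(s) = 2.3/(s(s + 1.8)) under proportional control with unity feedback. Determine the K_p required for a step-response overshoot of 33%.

K_p = 3.18

From %OS = 100·exp(−πζ/√(1−ζ²)) = 33%, ζ = −ln(0.33)/√(π²+ln²(0.33)) = 0.3328.
Characteristic equation s² + 1.8s + 2.3K_p = 0 gives ζ = 1.8/(2√(2.3K_p)).
Setting ζ = 0.3328: √(2.3K_p) = 1.8/(2·0.3328) = 2.704, so K_p = 7.314/2.3 = 3.18.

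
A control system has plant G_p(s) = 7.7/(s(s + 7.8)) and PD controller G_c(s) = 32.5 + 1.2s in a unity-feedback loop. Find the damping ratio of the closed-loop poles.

ζ = 0.539

Forward path: (32.5 + 1.2s)·7.7/(s(s+7.8)). The closed-loop characteristic equation is s² + (7.8 + 7.7·1.2)s + 7.7·32.5 = 0.
That is s² + 17.04s + 250.2 = 0, so ω_n = 15.82 rad/s and ζ = 17.04/(2·15.82) = 0.5386.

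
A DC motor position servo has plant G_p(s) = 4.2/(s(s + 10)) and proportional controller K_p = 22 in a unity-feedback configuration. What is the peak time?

T_p = 0.383 s

Closed-loop characteristic equation: s² + 10s + 92.4 = 0, so ω_n = 9.612 rad/s and ζ = 10/(2·9.612) = 0.5202.
Damped frequency ω_d = ω_n√(1−ζ²) = 8.21 rad/s, so peak time T_p = π/ω_d = 0.383 s.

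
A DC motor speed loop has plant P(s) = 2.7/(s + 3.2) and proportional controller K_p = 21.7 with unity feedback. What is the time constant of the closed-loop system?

Closed-loop transfer function: T(s) = K_p·P(s)/(1 + K_p·P(s)) = 58.59/(s + 3.2 + 58.59) = 58.59/(s + 61.79).
Time constant τ = 1/61.79 = 0.0162 s.

τ = 0.0162 s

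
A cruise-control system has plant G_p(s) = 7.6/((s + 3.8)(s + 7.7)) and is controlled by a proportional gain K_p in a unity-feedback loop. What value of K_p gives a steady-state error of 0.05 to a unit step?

K_p = 73.1

The loop is type 0, so e_ss(step) = 1/(1 + K_pos) with K_pos = K_p·G_p(0).
G_p(0) = 0.2597. Require 1/(1 + K_p·0.2597) = 0.05, so 1 + 0.2597·K_p = 20.
K_p = (20 − 1)/0.2597 = 73.1.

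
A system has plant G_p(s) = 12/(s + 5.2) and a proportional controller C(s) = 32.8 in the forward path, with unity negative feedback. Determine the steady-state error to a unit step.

0.013

The loop is type 0. Static position error constant K_pos = C(0)·G_p(0) = 32.8·2.308 = 75.69.
Steady-state error to a unit step: e_ss = 1/(1+K_pos) = 1/76.69 = 0.013.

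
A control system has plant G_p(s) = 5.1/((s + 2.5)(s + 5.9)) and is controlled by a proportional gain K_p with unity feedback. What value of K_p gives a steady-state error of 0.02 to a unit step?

K_p = 142

Steady-state error for a unit step on this type-0 loop is 1/(1 + K_p·G_p(0)).
G_p(0) = 0.3458. Require 1/(1 + K_p·0.3458) = 0.02, so 1 + 0.3458·K_p = 50.
K_p = (50 − 1)/0.3458 = 142.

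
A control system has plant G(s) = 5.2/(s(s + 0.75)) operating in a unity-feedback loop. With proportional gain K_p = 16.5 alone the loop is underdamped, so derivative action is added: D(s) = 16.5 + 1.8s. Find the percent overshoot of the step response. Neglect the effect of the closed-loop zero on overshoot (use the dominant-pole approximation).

Forward path: (16.5 + 1.8s)·5.2/(s(s+0.75)). The closed-loop characteristic equation is s² + (0.75 + 5.2·1.8)s + 5.2·16.5 = 0.
That is s² + 10.11s + 85.8 = 0, so ω_n = 9.263 rad/s and ζ = 10.11/(2·9.263) = 0.5457.
%OS = 100·exp(−πζ/√(1−ζ²)) = 12.9%.

12.9%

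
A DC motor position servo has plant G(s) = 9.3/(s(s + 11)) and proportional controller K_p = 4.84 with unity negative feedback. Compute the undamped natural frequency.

With unity feedback the closed-loop characteristic equation is s² + 11s + 4.84·9.3 = s² + 11s + 45.01 = 0.
Matching s² + 2ζω_n s + ω_n²: ω_n = √45.01 = 6.709 rad/s and 2ζω_n = 11, so ζ = 11/(2·6.709) = 0.82.

ω_n = 6.71 rad/s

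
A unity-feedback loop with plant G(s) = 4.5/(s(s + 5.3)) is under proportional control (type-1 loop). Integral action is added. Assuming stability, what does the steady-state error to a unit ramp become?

0

The integrator raises the loop to type 2, so K_v → ∞ and e_ss to a ramp is zero.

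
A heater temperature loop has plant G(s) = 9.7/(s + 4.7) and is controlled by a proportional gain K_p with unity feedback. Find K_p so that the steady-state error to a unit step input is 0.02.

The loop is type 0, so e_ss(step) = 1/(1 + K_pos) with K_pos = K_p·G(0).
G(0) = 2.064. Require 1/(1 + K_p·2.064) = 0.02, so 1 + 2.064·K_p = 50.
K_p = (50 − 1)/2.064 = 23.7.

K_p = 23.7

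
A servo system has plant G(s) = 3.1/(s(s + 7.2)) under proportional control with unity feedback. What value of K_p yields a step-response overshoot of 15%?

K_p = 15.6

From %OS = 100·exp(−πζ/√(1−ζ²)) = 15%, ζ = −ln(0.15)/√(π²+ln²(0.15)) = 0.5169.
Characteristic equation s² + 7.2s + 3.1K_p = 0 gives ζ = 7.2/(2√(3.1K_p)).
Setting ζ = 0.5169: √(3.1K_p) = 7.2/(2·0.5169) = 6.964, so K_p = 48.5/3.1 = 15.6.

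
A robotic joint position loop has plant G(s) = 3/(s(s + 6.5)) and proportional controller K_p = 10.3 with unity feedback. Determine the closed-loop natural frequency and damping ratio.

1 + K_p·G(s) = 0 gives s² + 6.5s + 30.9 = 0.
So ω_n² = 30.9 ⇒ ω_n = 5.559 rad/s, and ζ = 6.5/(2ω_n) = 0.585.

ω_n = 5.56 rad/s, ζ = 0.585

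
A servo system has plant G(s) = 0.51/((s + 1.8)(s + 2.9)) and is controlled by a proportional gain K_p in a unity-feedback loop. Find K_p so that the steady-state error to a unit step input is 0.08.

The loop is type 0, so e_ss(step) = 1/(1 + K_pos) with K_pos = K_p·G(0).
G(0) = 0.0977. Require 1/(1 + K_p·0.0977) = 0.08, so 1 + 0.0977·K_p = 12.5.
K_p = (12.5 − 1)/0.0977 = 118.

K_p = 118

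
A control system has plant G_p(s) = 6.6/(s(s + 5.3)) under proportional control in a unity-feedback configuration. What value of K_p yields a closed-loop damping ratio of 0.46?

Closed-loop characteristic equation: s² + 5.3s + K_p·6.6 = 0.
So ω_n = √(6.6K_p) and 2ζω_n = 5.3, giving ζ = 5.3/(2√(6.6K_p)).
Setting ζ = 0.46: √(6.6K_p) = 5.3/(2·0.46) = 5.761, so K_p = 33.19/6.6 = 5.03.

K_p = 5.03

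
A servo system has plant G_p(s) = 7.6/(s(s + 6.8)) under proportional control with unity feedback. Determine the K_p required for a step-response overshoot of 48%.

K_p = 29.4

From %OS = 100·exp(−πζ/√(1−ζ²)) = 48%, ζ = −ln(0.48)/√(π²+ln²(0.48)) = 0.2275.
Characteristic equation s² + 6.8s + 7.6K_p = 0 gives ζ = 6.8/(2√(7.6K_p)).
Setting ζ = 0.2275: √(7.6K_p) = 6.8/(2·0.2275) = 14.94, so K_p = 223.3/7.6 = 29.4.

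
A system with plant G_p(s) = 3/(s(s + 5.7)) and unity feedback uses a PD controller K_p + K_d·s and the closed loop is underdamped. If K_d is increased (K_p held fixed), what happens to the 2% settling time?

decrease

Characteristic equation s² + (5.7 + 3K_d)s + 3K_p = 0: raising K_d increases ζω_n = (5.7+3K_d)/2 while the loop stays underdamped, so T_s ≈ 4/(ζω_n) decreases.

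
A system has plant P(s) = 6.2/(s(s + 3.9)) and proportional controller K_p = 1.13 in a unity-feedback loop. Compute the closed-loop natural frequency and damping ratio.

The closed-loop denominator is s(s+3.9) + 1.13·6.2 = s² + 3.9s + 7.006.
So ω_n² = 7.006 ⇒ ω_n = 2.647 rad/s, and ζ = 3.9/(2ω_n) = 0.737.

ω_n = 2.65 rad/s, ζ = 0.737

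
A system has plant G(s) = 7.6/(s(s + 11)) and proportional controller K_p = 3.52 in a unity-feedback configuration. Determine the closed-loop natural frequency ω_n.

The closed-loop denominator is s(s+11) + 3.52·7.6 = s² + 11s + 26.75.
So ω_n² = 26.75 ⇒ ω_n = 5.172 rad/s, and ζ = 11/(2ω_n) = 1.06.

ω_n = 5.17 rad/s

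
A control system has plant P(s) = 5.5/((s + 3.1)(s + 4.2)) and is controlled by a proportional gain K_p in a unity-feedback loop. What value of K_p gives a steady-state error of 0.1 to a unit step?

Steady-state error for a unit step on this type-0 loop is 1/(1 + K_p·P(0)).
P(0) = 0.4224. Require 1/(1 + K_p·0.4224) = 0.1, so 1 + 0.4224·K_p = 10.
K_p = (10 − 1)/0.4224 = 21.3.

K_p = 21.3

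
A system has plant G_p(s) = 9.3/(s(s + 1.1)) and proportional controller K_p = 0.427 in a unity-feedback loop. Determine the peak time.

T_p = 1.64 s

The closed-loop denominator s² + 1.1s + 3.971 gives ω_n = √3.971 = 1.993 and ζ = 1.1/(2ω_n) = 0.276.
Damped frequency ω_d = ω_n√(1−ζ²) = 1.915 rad/s, so peak time T_p = π/ω_d = 1.64 s.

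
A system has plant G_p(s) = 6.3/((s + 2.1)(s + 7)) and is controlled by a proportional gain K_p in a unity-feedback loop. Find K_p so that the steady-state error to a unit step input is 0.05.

K_p = 44.3

The loop is type 0, so e_ss(step) = 1/(1 + K_pos) with K_pos = K_p·G_p(0).
G_p(0) = 0.4286. Require 1/(1 + K_p·0.4286) = 0.05, so 1 + 0.4286·K_p = 20.
K_p = (20 − 1)/0.4286 = 44.3.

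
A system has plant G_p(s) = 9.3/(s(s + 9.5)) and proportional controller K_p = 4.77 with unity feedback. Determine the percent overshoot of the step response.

4.09%

From 1 + K_pG_p(s) = 0: s² + 9.5s + 44.36 = 0 ⇒ ω_n = 6.66, ζ = 0.7132.
%OS = 100·exp(−πζ/√(1−ζ²)) = 100·exp(−π·0.7132/√0.4914) = 4.09%.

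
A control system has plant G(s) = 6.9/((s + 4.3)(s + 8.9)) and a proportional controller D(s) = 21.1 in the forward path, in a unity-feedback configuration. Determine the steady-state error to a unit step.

0.208

The loop is type 0. Static position error constant K_pos = D(0)·G(0) = 21.1·0.1803 = 3.804.
Steady-state error to a unit step: e_ss = 1/(1+K_pos) = 1/4.804 = 0.208.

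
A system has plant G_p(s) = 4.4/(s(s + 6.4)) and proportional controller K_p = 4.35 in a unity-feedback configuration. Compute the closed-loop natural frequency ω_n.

ω_n = 4.37 rad/s

The closed-loop denominator is s(s+6.4) + 4.35·4.4 = s² + 6.4s + 19.14.
So ω_n² = 19.14 ⇒ ω_n = 4.375 rad/s, and ζ = 6.4/(2ω_n) = 0.731.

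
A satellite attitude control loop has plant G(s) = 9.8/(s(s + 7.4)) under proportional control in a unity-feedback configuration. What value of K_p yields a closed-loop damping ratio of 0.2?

K_p = 34.9

Closed-loop characteristic equation: s² + 7.4s + K_p·9.8 = 0.
So ω_n = √(9.8K_p) and 2ζω_n = 7.4, giving ζ = 7.4/(2√(9.8K_p)).
Setting ζ = 0.2: √(9.8K_p) = 7.4/(2·0.2) = 18.5, so K_p = 342.2/9.8 = 34.9.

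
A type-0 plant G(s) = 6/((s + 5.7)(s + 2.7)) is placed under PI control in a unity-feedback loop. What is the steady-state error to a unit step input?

The PI controller's integrator makes the forward path type 1, so e_ss to a step is zero.

0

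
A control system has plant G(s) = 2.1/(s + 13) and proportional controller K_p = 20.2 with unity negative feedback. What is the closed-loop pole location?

s = -55.42

Closed-loop transfer function: T(s) = K_p·G(s)/(1 + K_p·G(s)) = 42.42/(s + 13 + 42.42) = 42.42/(s + 55.42).
The closed-loop pole is at s = −55.42.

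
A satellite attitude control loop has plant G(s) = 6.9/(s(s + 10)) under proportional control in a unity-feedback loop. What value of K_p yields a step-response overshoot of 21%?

From %OS = 100·exp(−πζ/√(1−ζ²)) = 21%, ζ = −ln(0.21)/√(π²+ln²(0.21)) = 0.4449.
Characteristic equation s² + 10s + 6.9K_p = 0 gives ζ = 10/(2√(6.9K_p)).
Setting ζ = 0.4449: √(6.9K_p) = 10/(2·0.4449) = 11.24, so K_p = 126.3/6.9 = 18.3.

K_p = 18.3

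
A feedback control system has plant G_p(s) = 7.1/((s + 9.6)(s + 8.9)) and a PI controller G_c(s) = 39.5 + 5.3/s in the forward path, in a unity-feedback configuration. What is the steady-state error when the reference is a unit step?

0

The open loop G_c(s)G_p(s) has a pole at the origin (type 1), so the static position error constant is infinite and e_ss = 1/(1+∞) = 0.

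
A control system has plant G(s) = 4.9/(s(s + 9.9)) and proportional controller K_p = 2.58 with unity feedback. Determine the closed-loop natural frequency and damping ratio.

ω_n = 3.56 rad/s, ζ = 1.39

1 + K_p·G(s) = 0 gives s² + 9.9s + 12.64 = 0.
So ω_n² = 12.64 ⇒ ω_n = 3.556 rad/s, and ζ = 9.9/(2ω_n) = 1.39.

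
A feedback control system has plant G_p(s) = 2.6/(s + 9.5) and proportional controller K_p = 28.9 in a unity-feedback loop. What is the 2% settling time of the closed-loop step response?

Closed-loop transfer function: T(s) = K_p·G_p(s)/(1 + K_p·G_p(s)) = 75.14/(s + 9.5 + 75.14) = 75.14/(s + 84.64).
Time constant τ = 1/84.64 = 0.01181 s, so the 2% settling time is about 4τ = 0.0473 s.

T_s ≈ 0.0473 s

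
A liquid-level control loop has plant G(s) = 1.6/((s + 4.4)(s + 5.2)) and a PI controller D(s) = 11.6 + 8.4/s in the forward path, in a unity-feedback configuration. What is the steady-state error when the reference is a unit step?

The open loop D(s)G(s) has a pole at the origin (type 1), so the static position error constant is infinite and e_ss = 1/(1+∞) = 0.

0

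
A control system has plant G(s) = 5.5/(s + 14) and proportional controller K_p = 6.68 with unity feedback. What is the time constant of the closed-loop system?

Closed-loop transfer function: T(s) = K_p·G(s)/(1 + K_p·G(s)) = 36.74/(s + 14 + 36.74) = 36.74/(s + 50.74).
Time constant τ = 1/50.74 = 0.0197 s.

τ = 0.0197 s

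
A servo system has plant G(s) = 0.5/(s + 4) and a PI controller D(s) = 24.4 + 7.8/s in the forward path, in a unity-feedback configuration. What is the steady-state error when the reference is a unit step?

The open loop D(s)G(s) has a pole at the origin (type 1), so the static position error constant is infinite and e_ss = 1/(1+∞) = 0.

0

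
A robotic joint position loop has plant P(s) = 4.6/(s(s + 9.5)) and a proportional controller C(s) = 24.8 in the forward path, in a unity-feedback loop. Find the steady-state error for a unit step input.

The open loop C(s)P(s) has a pole at the origin (type 1), so the static position error constant is infinite and e_ss = 1/(1+∞) = 0.

0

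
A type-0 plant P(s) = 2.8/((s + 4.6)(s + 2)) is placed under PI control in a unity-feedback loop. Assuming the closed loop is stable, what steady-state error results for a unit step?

0

The PI controller's integrator makes the forward path type 1, so e_ss to a step is zero.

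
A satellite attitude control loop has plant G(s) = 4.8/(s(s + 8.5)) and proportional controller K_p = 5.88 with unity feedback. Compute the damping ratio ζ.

The closed-loop denominator is s(s+8.5) + 5.88·4.8 = s² + 8.5s + 28.22.
Matching s² + 2ζω_n s + ω_n²: ω_n = √28.22 = 5.313 rad/s and 2ζω_n = 8.5, so ζ = 8.5/(2·5.313) = 0.8.

ζ = 0.8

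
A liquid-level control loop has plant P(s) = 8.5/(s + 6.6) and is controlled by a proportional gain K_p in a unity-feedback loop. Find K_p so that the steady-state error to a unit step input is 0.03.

K_p = 25.1

The loop is type 0, so e_ss(step) = 1/(1 + K_pos) with K_pos = K_p·P(0).
P(0) = 1.288. Require 1/(1 + K_p·1.288) = 0.03, so 1 + 1.288·K_p = 33.33.
K_p = (33.33 − 1)/1.288 = 25.1.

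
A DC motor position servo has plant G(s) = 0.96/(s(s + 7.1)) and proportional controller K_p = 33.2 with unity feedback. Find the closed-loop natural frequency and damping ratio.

The closed-loop denominator is s(s+7.1) + 33.2·0.96 = s² + 7.1s + 31.87.
So ω_n² = 31.87 ⇒ ω_n = 5.646 rad/s, and ζ = 7.1/(2ω_n) = 0.629.

ω_n = 5.65 rad/s, ζ = 0.629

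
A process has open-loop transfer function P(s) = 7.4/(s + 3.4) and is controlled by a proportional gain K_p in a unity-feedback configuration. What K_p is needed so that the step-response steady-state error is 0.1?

K_p = 4.14

The loop is type 0, so e_ss(step) = 1/(1 + K_pos) with K_pos = K_p·P(0).
P(0) = 2.176. Require 1/(1 + K_p·2.176) = 0.1, so 1 + 2.176·K_p = 10.
K_p = (10 − 1)/2.176 = 4.14.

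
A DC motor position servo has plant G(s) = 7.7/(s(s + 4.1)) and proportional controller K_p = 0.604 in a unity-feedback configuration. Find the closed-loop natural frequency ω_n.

ω_n = 2.16 rad/s

The closed-loop denominator is s(s+4.1) + 0.604·7.7 = s² + 4.1s + 4.651.
Matching s² + 2ζω_n s + ω_n²: ω_n = √4.651 = 2.157 rad/s and 2ζω_n = 4.1, so ζ = 4.1/(2·2.157) = 0.951.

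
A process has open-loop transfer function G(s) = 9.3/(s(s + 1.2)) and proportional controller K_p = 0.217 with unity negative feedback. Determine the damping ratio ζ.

ζ = 0.422

With unity feedback the closed-loop characteristic equation is s² + 1.2s + 0.217·9.3 = s² + 1.2s + 2.018 = 0.
So ω_n² = 2.018 ⇒ ω_n = 1.421 rad/s, and ζ = 1.2/(2ω_n) = 0.422.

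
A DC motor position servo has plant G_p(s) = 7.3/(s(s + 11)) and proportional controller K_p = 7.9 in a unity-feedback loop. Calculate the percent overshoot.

3.69%

Closed-loop characteristic equation: s² + 11s + 57.67 = 0, so ω_n = 7.594 rad/s and ζ = 11/(2·7.594) = 0.7242.
%OS = 100·exp(−πζ/√(1−ζ²)) = 100·exp(−π·0.7242/√0.4755) = 3.69%.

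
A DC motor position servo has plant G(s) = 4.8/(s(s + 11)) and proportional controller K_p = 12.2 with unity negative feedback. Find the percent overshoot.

The closed-loop denominator s² + 11s + 58.56 gives ω_n = √58.56 = 7.652 and ζ = 11/(2ω_n) = 0.7187.
%OS = 100·exp(−πζ/√(1−ζ²)) = 100·exp(−π·0.7187/√0.4834) = 3.89%.

3.89%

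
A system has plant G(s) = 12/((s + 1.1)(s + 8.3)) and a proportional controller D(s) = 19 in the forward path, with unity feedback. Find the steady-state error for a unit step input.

0.0385

The loop is type 0. Static position error constant K_pos = D(0)·G(0) = 19·1.314 = 24.97.
Steady-state error to a unit step: e_ss = 1/(1+K_pos) = 1/25.97 = 0.0385.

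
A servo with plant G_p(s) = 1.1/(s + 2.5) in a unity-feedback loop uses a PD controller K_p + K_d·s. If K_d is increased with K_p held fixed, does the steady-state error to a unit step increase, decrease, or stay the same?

unchanged

At s = 0 the derivative term contributes nothing: C(0) = K_p regardless of K_d, so K_pos = K_p·G_p(0) and e_ss are unchanged.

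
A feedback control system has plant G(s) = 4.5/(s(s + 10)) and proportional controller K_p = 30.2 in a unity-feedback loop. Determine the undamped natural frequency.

The closed-loop denominator is s(s+10) + 30.2·4.5 = s² + 10s + 135.9.
Matching s² + 2ζω_n s + ω_n²: ω_n = √135.9 = 11.66 rad/s and 2ζω_n = 10, so ζ = 10/(2·11.66) = 0.429.

ω_n = 11.7 rad/s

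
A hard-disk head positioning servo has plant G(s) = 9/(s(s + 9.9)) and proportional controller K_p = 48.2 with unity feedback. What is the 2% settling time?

T_s ≈ 0.808 s

From 1 + K_pG(s) = 0: s² + 9.9s + 433.8 = 0 ⇒ ω_n = 20.83, ζ = 0.2377.
2% settling time T_s ≈ 4/(ζω_n) = 4/4.95 = 0.808 s.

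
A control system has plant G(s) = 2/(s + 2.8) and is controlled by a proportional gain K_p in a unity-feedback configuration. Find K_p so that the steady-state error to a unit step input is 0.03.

The loop is type 0, so e_ss(step) = 1/(1 + K_pos) with K_pos = K_p·G(0).
G(0) = 0.7143. Require 1/(1 + K_p·0.7143) = 0.03, so 1 + 0.7143·K_p = 33.33.
K_p = (33.33 − 1)/0.7143 = 45.3.

K_p = 45.3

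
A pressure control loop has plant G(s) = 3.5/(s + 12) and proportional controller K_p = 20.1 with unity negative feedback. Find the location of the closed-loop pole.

s = -82.35

Closed-loop transfer function: T(s) = K_p·G(s)/(1 + K_p·G(s)) = 70.35/(s + 12 + 70.35) = 70.35/(s + 82.35).
The closed-loop pole is at s = −82.35.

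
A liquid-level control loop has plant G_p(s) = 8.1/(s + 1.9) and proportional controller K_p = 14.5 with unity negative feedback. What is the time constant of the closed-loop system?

Closed-loop transfer function: T(s) = K_p·G_p(s)/(1 + K_p·G_p(s)) = 117.4/(s + 1.9 + 117.4) = 117.4/(s + 119.3).
Time constant τ = 1/119.3 = 0.00838 s.

τ = 0.00838 s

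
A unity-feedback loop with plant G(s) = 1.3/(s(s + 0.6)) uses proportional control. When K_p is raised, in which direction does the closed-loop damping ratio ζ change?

ζ = 0.6/(2√(1.3K_p)); increasing K_p raises the denominator, so ζ falls.

decrease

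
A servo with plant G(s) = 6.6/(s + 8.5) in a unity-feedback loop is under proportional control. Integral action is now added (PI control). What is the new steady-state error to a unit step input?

0

Adding integral action puts a pole at s = 0 in the forward path, raising the system type to 1; a type-1 loop has zero steady-state error to a step.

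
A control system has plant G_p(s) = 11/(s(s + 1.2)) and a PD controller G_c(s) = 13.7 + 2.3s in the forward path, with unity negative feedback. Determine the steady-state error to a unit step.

The open loop G_c(s)G_p(s) has a pole at the origin (type 1), so the static position error constant is infinite and e_ss = 1/(1+∞) = 0.

0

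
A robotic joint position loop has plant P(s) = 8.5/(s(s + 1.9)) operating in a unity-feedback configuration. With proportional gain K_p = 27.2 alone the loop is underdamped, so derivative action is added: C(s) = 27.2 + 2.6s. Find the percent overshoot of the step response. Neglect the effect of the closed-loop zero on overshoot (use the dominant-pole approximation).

Forward path: (27.2 + 2.6s)·8.5/(s(s+1.9)). The closed-loop characteristic equation is s² + (1.9 + 8.5·2.6)s + 8.5·27.2 = 0.
That is s² + 24s + 231.2 = 0, so ω_n = 15.21 rad/s and ζ = 24/(2·15.21) = 0.7892.
%OS = 100·exp(−πζ/√(1−ζ²)) = 1.76%.

1.76%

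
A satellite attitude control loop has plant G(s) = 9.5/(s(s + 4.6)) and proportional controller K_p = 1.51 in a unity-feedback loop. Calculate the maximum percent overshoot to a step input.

The closed-loop denominator s² + 4.6s + 14.35 gives ω_n = √14.35 = 3.787 and ζ = 4.6/(2ω_n) = 0.6073.
%OS = 100·exp(−πζ/√(1−ζ²)) = 100·exp(−π·0.6073/√0.6312) = 9.06%.

9.06%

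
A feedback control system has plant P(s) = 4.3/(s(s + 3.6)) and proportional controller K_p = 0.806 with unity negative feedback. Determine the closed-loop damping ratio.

With unity feedback the closed-loop characteristic equation is s² + 3.6s + 0.806·4.3 = s² + 3.6s + 3.466 = 0.
So ω_n² = 3.466 ⇒ ω_n = 1.862 rad/s, and ζ = 3.6/(2ω_n) = 0.967.

ζ = 0.967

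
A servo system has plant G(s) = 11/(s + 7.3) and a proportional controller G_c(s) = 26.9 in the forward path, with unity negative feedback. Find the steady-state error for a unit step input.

The loop is type 0. Static position error constant K_pos = G_c(0)·G(0) = 26.9·1.507 = 40.53.
Steady-state error to a unit step: e_ss = 1/(1+K_pos) = 1/41.53 = 0.0241.

0.0241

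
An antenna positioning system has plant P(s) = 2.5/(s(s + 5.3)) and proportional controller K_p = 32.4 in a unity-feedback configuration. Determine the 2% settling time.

T_s ≈ 1.51 s

Closed-loop characteristic equation: s² + 5.3s + 81 = 0, so ω_n = 9 rad/s and ζ = 5.3/(2·9) = 0.2944.
2% settling time T_s ≈ 4/(ζω_n) = 4/2.65 = 1.51 s.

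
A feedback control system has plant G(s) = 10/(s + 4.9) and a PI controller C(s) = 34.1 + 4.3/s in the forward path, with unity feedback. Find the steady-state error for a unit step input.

The open loop C(s)G(s) has a pole at the origin (type 1), so the static position error constant is infinite and e_ss = 1/(1+∞) = 0.

0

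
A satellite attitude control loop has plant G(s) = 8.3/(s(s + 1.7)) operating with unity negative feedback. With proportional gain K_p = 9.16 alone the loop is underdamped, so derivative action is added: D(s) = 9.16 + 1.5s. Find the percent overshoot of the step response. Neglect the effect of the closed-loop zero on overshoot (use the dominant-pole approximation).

Forward path: (9.16 + 1.5s)·8.3/(s(s+1.7)). The closed-loop characteristic equation is s² + (1.7 + 8.3·1.5)s + 8.3·9.16 = 0.
That is s² + 14.15s + 76.03 = 0, so ω_n = 8.719 rad/s and ζ = 14.15/(2·8.719) = 0.8114.
%OS = 100·exp(−πζ/√(1−ζ²)) = 1.28%.

1.28%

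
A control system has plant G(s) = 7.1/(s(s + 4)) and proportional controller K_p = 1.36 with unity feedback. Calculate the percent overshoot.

7.12%

Closed-loop characteristic equation: s² + 4s + 9.656 = 0, so ω_n = 3.107 rad/s and ζ = 4/(2·3.107) = 0.6436.
%OS = 100·exp(−πζ/√(1−ζ²)) = 100·exp(−π·0.6436/√0.5857) = 7.12%.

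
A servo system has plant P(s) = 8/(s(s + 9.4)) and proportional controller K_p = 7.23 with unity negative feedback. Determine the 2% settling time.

T_s ≈ 0.851 s

The closed-loop denominator s² + 9.4s + 57.84 gives ω_n = √57.84 = 7.605 and ζ = 9.4/(2ω_n) = 0.618.
2% settling time T_s ≈ 4/(ζω_n) = 4/4.7 = 0.851 s.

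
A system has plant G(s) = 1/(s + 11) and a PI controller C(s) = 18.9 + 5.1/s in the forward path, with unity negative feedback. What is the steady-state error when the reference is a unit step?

The open loop C(s)G(s) has a pole at the origin (type 1), so the static position error constant is infinite and e_ss = 1/(1+∞) = 0.

0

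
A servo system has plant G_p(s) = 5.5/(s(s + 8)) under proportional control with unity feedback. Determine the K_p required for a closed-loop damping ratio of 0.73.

K_p = 5.46

Closed-loop characteristic equation: s² + 8s + K_p·5.5 = 0.
So ω_n = √(5.5K_p) and 2ζω_n = 8, giving ζ = 8/(2√(5.5K_p)).
Setting ζ = 0.73: √(5.5K_p) = 8/(2·0.73) = 5.479, so K_p = 30.02/5.5 = 5.46.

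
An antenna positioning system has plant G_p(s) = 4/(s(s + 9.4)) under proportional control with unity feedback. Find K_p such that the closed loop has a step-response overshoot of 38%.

K_p = 63.7

From %OS = 100·exp(−πζ/√(1−ζ²)) = 38%, ζ = −ln(0.38)/√(π²+ln²(0.38)) = 0.2943.
Characteristic equation s² + 9.4s + 4K_p = 0 gives ζ = 9.4/(2√(4K_p)).
Setting ζ = 0.2943: √(4K_p) = 9.4/(2·0.2943) = 15.97, so K_p = 255/4 = 63.7.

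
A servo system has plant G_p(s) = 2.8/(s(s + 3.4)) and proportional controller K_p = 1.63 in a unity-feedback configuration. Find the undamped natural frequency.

ω_n = 2.14 rad/s

The closed-loop denominator is s(s+3.4) + 1.63·2.8 = s² + 3.4s + 4.564.
Matching s² + 2ζω_n s + ω_n²: ω_n = √4.564 = 2.136 rad/s and 2ζω_n = 3.4, so ζ = 3.4/(2·2.136) = 0.796.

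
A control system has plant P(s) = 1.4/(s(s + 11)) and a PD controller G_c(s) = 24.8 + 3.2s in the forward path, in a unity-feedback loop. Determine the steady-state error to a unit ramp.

The loop has one pole at the origin (type 1). Velocity error constant K_v = lim_{s→0} s·G_c(s)P(s) = 24.8·1.4/11 = 3.156.
Steady-state error to a unit ramp: e_ss = 1/K_v = 0.317.

0.317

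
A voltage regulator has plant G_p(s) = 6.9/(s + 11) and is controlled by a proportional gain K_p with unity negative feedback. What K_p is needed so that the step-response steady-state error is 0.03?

K_p = 51.5

The loop is type 0, so e_ss(step) = 1/(1 + K_pos) with K_pos = K_p·G_p(0).
G_p(0) = 0.6273. Require 1/(1 + K_p·0.6273) = 0.03, so 1 + 0.6273·K_p = 33.33.
K_p = (33.33 − 1)/0.6273 = 51.5.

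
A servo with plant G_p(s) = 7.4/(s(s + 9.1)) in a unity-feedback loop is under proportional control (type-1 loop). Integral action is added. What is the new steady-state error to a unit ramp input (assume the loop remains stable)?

The integrator raises the loop to type 2, so K_v → ∞ and e_ss to a ramp is zero.

0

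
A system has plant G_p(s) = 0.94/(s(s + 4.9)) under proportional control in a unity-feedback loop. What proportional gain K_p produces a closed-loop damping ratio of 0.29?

K_p = 75.9

Closed-loop characteristic equation: s² + 4.9s + K_p·0.94 = 0.
So ω_n = √(0.94K_p) and 2ζω_n = 4.9, giving ζ = 4.9/(2√(0.94K_p)).
Setting ζ = 0.29: √(0.94K_p) = 4.9/(2·0.29) = 8.448, so K_p = 71.37/0.94 = 75.9.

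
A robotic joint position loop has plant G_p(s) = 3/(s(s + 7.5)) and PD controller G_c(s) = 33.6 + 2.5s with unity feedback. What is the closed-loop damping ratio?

Forward path: (33.6 + 2.5s)·3/(s(s+7.5)). The closed-loop characteristic equation is s² + (7.5 + 3·2.5)s + 3·33.6 = 0.
That is s² + 15s + 100.8 = 0, so ω_n = 10.04 rad/s and ζ = 15/(2·10.04) = 0.747.

ζ = 0.747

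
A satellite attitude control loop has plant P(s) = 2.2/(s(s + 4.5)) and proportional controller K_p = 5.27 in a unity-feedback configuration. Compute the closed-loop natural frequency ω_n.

ω_n = 3.4 rad/s

With unity feedback the closed-loop characteristic equation is s² + 4.5s + 5.27·2.2 = s² + 4.5s + 11.59 = 0.
Matching s² + 2ζω_n s + ω_n²: ω_n = √11.59 = 3.405 rad/s and 2ζω_n = 4.5, so ζ = 4.5/(2·3.405) = 0.661.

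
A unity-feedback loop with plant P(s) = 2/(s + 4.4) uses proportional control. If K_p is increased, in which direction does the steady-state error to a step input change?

The position error constant K_pos = K_p·P(0) grows with K_p, and e_ss = 1/(1+K_pos) falls.

decrease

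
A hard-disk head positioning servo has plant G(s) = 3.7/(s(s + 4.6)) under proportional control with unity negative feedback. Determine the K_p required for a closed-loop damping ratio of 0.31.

Closed-loop characteristic equation: s² + 4.6s + K_p·3.7 = 0.
So ω_n = √(3.7K_p) and 2ζω_n = 4.6, giving ζ = 4.6/(2√(3.7K_p)).
Setting ζ = 0.31: √(3.7K_p) = 4.6/(2·0.31) = 7.419, so K_p = 55.05/3.7 = 14.9.

K_p = 14.9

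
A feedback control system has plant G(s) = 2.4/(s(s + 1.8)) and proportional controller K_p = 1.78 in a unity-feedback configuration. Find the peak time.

T_p = 1.69 s

The closed-loop denominator s² + 1.8s + 4.272 gives ω_n = √4.272 = 2.067 and ζ = 1.8/(2ω_n) = 0.4354.
Damped frequency ω_d = ω_n√(1−ζ²) = 1.861 rad/s, so peak time T_p = π/ω_d = 1.69 s.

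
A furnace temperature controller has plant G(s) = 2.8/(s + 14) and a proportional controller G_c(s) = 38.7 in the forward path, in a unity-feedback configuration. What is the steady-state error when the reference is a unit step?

0.114

The loop is type 0. Static position error constant K_pos = G_c(0)·G(0) = 38.7·0.2 = 7.74.
Steady-state error to a unit step: e_ss = 1/(1+K_pos) = 1/8.74 = 0.114.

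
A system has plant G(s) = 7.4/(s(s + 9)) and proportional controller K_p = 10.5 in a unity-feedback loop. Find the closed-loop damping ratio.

1 + K_p·G(s) = 0 gives s² + 9s + 77.7 = 0.
So ω_n² = 77.7 ⇒ ω_n = 8.815 rad/s, and ζ = 9/(2ω_n) = 0.511.

ζ = 0.511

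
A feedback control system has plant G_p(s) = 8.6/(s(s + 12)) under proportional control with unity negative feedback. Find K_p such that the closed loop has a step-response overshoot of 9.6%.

From %OS = 100·exp(−πζ/√(1−ζ²)) = 9.6%, ζ = −ln(0.096)/√(π²+ln²(0.096)) = 0.5979.
Characteristic equation s² + 12s + 8.6K_p = 0 gives ζ = 12/(2√(8.6K_p)).
Setting ζ = 0.5979: √(8.6K_p) = 12/(2·0.5979) = 10.03, so K_p = 100.7/8.6 = 11.7.

K_p = 11.7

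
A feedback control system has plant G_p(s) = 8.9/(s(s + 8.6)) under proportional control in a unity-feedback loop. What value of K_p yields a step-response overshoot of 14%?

K_p = 7.38

From %OS = 100·exp(−πζ/√(1−ζ²)) = 14%, ζ = −ln(0.14)/√(π²+ln²(0.14)) = 0.5305.
Characteristic equation s² + 8.6s + 8.9K_p = 0 gives ζ = 8.6/(2√(8.9K_p)).
Setting ζ = 0.5305: √(8.9K_p) = 8.6/(2·0.5305) = 8.105, so K_p = 65.7/8.9 = 7.38.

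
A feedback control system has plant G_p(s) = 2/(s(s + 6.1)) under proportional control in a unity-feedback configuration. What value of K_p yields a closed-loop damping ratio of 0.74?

K_p = 8.49

Closed-loop characteristic equation: s² + 6.1s + K_p·2 = 0.
So ω_n = √(2K_p) and 2ζω_n = 6.1, giving ζ = 6.1/(2√(2K_p)).
Setting ζ = 0.74: √(2K_p) = 6.1/(2·0.74) = 4.122, so K_p = 16.99/2 = 8.49.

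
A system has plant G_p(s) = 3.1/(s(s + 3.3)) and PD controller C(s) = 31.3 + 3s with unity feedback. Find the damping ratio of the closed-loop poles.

Forward path: (31.3 + 3s)·3.1/(s(s+3.3)). The closed-loop characteristic equation is s² + (3.3 + 3.1·3)s + 3.1·31.3 = 0.
That is s² + 12.6s + 97.03 = 0, so ω_n = 9.85 rad/s and ζ = 12.6/(2·9.85) = 0.6396.

ζ = 0.64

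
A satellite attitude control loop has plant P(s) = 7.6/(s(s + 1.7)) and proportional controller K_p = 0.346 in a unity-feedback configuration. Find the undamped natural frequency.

With unity feedback the closed-loop characteristic equation is s² + 1.7s + 0.346·7.6 = s² + 1.7s + 2.63 = 0.
So ω_n² = 2.63 ⇒ ω_n = 1.622 rad/s, and ζ = 1.7/(2ω_n) = 0.524.

ω_n = 1.62 rad/s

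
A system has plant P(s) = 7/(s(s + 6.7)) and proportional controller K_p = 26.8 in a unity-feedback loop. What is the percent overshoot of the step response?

45.3%

The closed-loop denominator s² + 6.7s + 187.6 gives ω_n = √187.6 = 13.7 and ζ = 6.7/(2ω_n) = 0.2446.
%OS = 100·exp(−πζ/√(1−ζ²)) = 100·exp(−π·0.2446/√0.9402) = 45.3%.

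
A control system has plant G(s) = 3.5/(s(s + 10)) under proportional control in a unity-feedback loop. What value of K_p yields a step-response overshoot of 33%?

K_p = 64.5

From %OS = 100·exp(−πζ/√(1−ζ²)) = 33%, ζ = −ln(0.33)/√(π²+ln²(0.33)) = 0.3328.
Characteristic equation s² + 10s + 3.5K_p = 0 gives ζ = 10/(2√(3.5K_p)).
Setting ζ = 0.3328: √(3.5K_p) = 10/(2·0.3328) = 15.02, so K_p = 225.7/3.5 = 64.5.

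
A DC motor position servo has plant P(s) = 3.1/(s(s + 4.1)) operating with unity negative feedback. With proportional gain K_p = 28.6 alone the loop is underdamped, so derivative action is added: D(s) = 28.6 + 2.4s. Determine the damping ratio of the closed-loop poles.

Forward path: (28.6 + 2.4s)·3.1/(s(s+4.1)). The closed-loop characteristic equation is s² + (4.1 + 3.1·2.4)s + 3.1·28.6 = 0.
That is s² + 11.54s + 88.66 = 0, so ω_n = 9.416 rad/s and ζ = 11.54/(2·9.416) = 0.6128.

ζ = 0.613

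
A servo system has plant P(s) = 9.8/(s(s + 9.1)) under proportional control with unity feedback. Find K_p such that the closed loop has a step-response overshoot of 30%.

K_p = 16.5

From %OS = 100·exp(−πζ/√(1−ζ²)) = 30%, ζ = −ln(0.3)/√(π²+ln²(0.3)) = 0.3579.
Characteristic equation s² + 9.1s + 9.8K_p = 0 gives ζ = 9.1/(2√(9.8K_p)).
Setting ζ = 0.3579: √(9.8K_p) = 9.1/(2·0.3579) = 12.71, so K_p = 161.7/9.8 = 16.5.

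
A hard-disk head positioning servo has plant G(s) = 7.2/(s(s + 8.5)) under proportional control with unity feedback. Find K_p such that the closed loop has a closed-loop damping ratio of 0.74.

K_p = 4.58

Closed-loop characteristic equation: s² + 8.5s + K_p·7.2 = 0.
So ω_n = √(7.2K_p) and 2ζω_n = 8.5, giving ζ = 8.5/(2√(7.2K_p)).
Setting ζ = 0.74: √(7.2K_p) = 8.5/(2·0.74) = 5.743, so K_p = 32.98/7.2 = 4.58.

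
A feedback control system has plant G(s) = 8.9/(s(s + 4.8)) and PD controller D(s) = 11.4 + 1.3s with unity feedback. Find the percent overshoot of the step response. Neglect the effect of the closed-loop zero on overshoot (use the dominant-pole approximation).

Forward path: (11.4 + 1.3s)·8.9/(s(s+4.8)). The closed-loop characteristic equation is s² + (4.8 + 8.9·1.3)s + 8.9·11.4 = 0.
That is s² + 16.37s + 101.5 = 0, so ω_n = 10.07 rad/s and ζ = 16.37/(2·10.07) = 0.8126.
%OS = 100·exp(−πζ/√(1−ζ²)) = 1.25%.

1.25%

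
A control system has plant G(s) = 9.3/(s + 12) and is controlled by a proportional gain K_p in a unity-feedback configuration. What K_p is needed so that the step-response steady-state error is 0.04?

Steady-state error for a unit step on this type-0 loop is 1/(1 + K_p·G(0)).
G(0) = 0.775. Require 1/(1 + K_p·0.775) = 0.04, so 1 + 0.775·K_p = 25.
K_p = (25 − 1)/0.775 = 31.

K_p = 31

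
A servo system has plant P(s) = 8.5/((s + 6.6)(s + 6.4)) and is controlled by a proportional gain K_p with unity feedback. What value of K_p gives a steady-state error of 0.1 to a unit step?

K_p = 44.7

The loop is type 0, so e_ss(step) = 1/(1 + K_pos) with K_pos = K_p·P(0).
P(0) = 0.2012. Require 1/(1 + K_p·0.2012) = 0.1, so 1 + 0.2012·K_p = 10.
K_p = (10 − 1)/0.2012 = 44.7.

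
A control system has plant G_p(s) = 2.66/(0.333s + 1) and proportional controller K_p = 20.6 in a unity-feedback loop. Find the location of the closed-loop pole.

Closed loop: T(s) = K_p·G_p/(1+K_p·G_p) = 54.8/(0.333s + 1 + 54.8), with pole at s = −(1 + 54.8)/0.333 = −167.6.

s = -167.6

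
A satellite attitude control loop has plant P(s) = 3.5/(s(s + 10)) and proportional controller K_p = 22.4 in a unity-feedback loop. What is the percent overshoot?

11.7%

From 1 + K_pP(s) = 0: s² + 10s + 78.4 = 0 ⇒ ω_n = 8.854, ζ = 0.5647.
%OS = 100·exp(−πζ/√(1−ζ²)) = 100·exp(−π·0.5647/√0.6811) = 11.7%.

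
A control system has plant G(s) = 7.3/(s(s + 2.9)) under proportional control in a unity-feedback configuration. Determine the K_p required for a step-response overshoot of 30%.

K_p = 2.25

From %OS = 100·exp(−πζ/√(1−ζ²)) = 30%, ζ = −ln(0.3)/√(π²+ln²(0.3)) = 0.3579.
Characteristic equation s² + 2.9s + 7.3K_p = 0 gives ζ = 2.9/(2√(7.3K_p)).
Setting ζ = 0.3579: √(7.3K_p) = 2.9/(2·0.3579) = 4.052, so K_p = 16.42/7.3 = 2.25.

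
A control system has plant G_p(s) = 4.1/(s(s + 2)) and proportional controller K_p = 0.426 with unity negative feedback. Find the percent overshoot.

2.64%

From 1 + K_pG_p(s) = 0: s² + 2s + 1.747 = 0 ⇒ ω_n = 1.322, ζ = 0.7567.
%OS = 100·exp(−πζ/√(1−ζ²)) = 100·exp(−π·0.7567/√0.4275) = 2.64%.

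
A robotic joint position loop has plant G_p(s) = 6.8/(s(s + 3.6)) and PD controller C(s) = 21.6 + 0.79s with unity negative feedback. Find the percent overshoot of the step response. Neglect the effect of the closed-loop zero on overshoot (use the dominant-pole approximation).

Forward path: (21.6 + 0.79s)·6.8/(s(s+3.6)). The closed-loop characteristic equation is s² + (3.6 + 6.8·0.79)s + 6.8·21.6 = 0.
That is s² + 8.972s + 146.9 = 0, so ω_n = 12.12 rad/s and ζ = 8.972/(2·12.12) = 0.3702.
%OS = 100·exp(−πζ/√(1−ζ²)) = 28.6%.

28.6%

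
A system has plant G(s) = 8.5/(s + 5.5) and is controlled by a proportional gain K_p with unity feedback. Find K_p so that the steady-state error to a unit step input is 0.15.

K_p = 3.67

The loop is type 0, so e_ss(step) = 1/(1 + K_pos) with K_pos = K_p·G(0).
G(0) = 1.545. Require 1/(1 + K_p·1.545) = 0.15, so 1 + 1.545·K_p = 6.667.
K_p = (6.667 − 1)/1.545 = 3.67.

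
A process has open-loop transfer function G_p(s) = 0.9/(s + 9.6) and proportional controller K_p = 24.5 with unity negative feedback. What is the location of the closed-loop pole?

Closed-loop transfer function: T(s) = K_p·G_p(s)/(1 + K_p·G_p(s)) = 22.05/(s + 9.6 + 22.05) = 22.05/(s + 31.65).
The closed-loop pole is at s = −31.65.

s = -31.65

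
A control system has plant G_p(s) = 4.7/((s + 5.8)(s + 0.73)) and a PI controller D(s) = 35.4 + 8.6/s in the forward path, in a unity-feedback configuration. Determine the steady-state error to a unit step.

The open loop D(s)G_p(s) has a pole at the origin (type 1), so the static position error constant is infinite and e_ss = 1/(1+∞) = 0.

0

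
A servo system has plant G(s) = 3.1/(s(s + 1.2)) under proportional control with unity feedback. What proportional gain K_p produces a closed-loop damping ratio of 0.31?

K_p = 1.21

Closed-loop characteristic equation: s² + 1.2s + K_p·3.1 = 0.
So ω_n = √(3.1K_p) and 2ζω_n = 1.2, giving ζ = 1.2/(2√(3.1K_p)).
Setting ζ = 0.31: √(3.1K_p) = 1.2/(2·0.31) = 1.935, so K_p = 3.746/3.1 = 1.21.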